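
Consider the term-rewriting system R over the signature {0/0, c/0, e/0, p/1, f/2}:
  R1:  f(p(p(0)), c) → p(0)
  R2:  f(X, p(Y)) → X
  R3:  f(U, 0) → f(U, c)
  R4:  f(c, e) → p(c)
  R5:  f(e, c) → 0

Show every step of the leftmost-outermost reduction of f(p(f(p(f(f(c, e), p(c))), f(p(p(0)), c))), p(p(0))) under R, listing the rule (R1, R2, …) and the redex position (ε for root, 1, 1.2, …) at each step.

p(p(p(c)))

1. f(p(f(p(f(f(c, e), p(c))), f(p(p(0)), c))), p(p(0)))  →  p(f(p(f(f(c, e), p(c))), f(p(p(0)), c)))   [R2 at ε]
2. p(f(p(f(f(c, e), p(c))), f(p(p(0)), c)))  →  p(f(p(f(c, e)), f(p(p(0)), c)))   [R2 at 1.1.1]
3. p(f(p(f(c, e)), f(p(p(0)), c)))  →  p(f(p(p(c)), f(p(p(0)), c)))   [R4 at 1.1.1]
4. p(f(p(p(c)), f(p(p(0)), c)))  →  p(f(p(p(c)), p(0)))   [R1 at 1.2]
5. p(f(p(p(c)), p(0)))  →  p(p(p(c)))   [R2 at 1]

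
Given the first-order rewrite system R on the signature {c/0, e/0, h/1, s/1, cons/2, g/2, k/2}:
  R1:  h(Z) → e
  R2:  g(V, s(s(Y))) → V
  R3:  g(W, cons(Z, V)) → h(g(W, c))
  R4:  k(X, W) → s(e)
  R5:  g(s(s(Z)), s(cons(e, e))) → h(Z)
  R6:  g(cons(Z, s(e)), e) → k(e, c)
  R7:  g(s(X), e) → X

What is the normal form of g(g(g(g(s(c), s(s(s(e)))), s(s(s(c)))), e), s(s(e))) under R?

c

1. g(g(g(g(s(c), s(s(s(e)))), s(s(s(c)))), e), s(s(e)))  →  g(g(g(s(c), s(s(s(e)))), s(s(s(c)))), e)   [R2 at ε]
2. g(g(g(s(c), s(s(s(e)))), s(s(s(c)))), e)  →  g(g(s(c), s(s(s(e)))), e)   [R2 at 1]
3. g(g(s(c), s(s(s(e)))), e)  →  g(s(c), e)   [R2 at 1]
4. g(s(c), e)  →  c   [R7 at ε]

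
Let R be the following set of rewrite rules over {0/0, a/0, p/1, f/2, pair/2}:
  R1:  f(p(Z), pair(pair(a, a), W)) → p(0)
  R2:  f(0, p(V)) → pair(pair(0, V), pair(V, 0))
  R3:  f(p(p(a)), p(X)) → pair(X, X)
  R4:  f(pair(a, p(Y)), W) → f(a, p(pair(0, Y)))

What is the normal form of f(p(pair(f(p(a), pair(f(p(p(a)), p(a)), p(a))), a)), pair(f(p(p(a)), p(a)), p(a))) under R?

p(0)

1. f(p(pair(f(p(a), pair(f(p(p(a)), p(a)), p(a))), a)), pair(f(p(p(a)), p(a)), p(a)))  →  f(p(pair(f(p(a), pair(pair(a, a), p(a))), a)), pair(f(p(p(a)), p(a)), p(a)))   [R3 at 1.1.1.2.1]
2. f(p(pair(f(p(a), pair(pair(a, a), p(a))), a)), pair(f(p(p(a)), p(a)), p(a)))  →  f(p(pair(p(0), a)), pair(f(p(p(a)), p(a)), p(a)))   [R1 at 1.1.1]
3. f(p(pair(p(0), a)), pair(f(p(p(a)), p(a)), p(a)))  →  f(p(pair(p(0), a)), pair(pair(a, a), p(a)))   [R3 at 2.1]
4. f(p(pair(p(0), a)), pair(pair(a, a), p(a)))  →  p(0)   [R1 at ε]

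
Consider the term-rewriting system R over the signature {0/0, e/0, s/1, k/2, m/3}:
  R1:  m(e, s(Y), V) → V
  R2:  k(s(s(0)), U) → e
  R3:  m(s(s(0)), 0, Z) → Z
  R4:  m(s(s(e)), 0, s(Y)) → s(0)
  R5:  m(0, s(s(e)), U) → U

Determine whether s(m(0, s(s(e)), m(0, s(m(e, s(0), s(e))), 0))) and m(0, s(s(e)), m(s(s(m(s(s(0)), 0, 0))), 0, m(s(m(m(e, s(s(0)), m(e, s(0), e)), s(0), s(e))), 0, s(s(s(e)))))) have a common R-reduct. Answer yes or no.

Reduce t₁ = s(m(0, s(s(e)), m(0, s(m(e, s(0), s(e))), 0))):
1. s(m(0, s(s(e)), m(0, s(m(e, s(0), s(e))), 0)))  →  s(m(0, s(m(e, s(0), s(e))), 0))   [R5 at 1]
2. s(m(0, s(m(e, s(0), s(e))), 0))  →  s(m(0, s(s(e)), 0))   [R1 at 1.2.1]
3. s(m(0, s(s(e)), 0))  →  s(0)   [R5 at 1]

Reduce t₂ = m(0, s(s(e)), m(s(s(m(s(s(0)), 0, 0))), 0, m(s(m(m(e, s(s(0)), m(e, s(0), e)), s(0), s(e))), 0, s(s(s(e)))))):
1. m(0, s(s(e)), m(s(s(m(s(s(0)), 0, 0))), 0, m(s(m(m(e, s(s(0)), m(e, s(0), e)), s(0), s(e))), 0, s(s(s(e))))))  →  m(s(s(m(s(s(0)), 0, 0))), 0, m(s(m(m(e, s(s(0)), m(e, s(0), e)), s(0), s(e))), 0, s(s(s(e)))))   [R5 at ε]
2. m(s(s(m(s(s(0)), 0, 0))), 0, m(s(m(m(e, s(s(0)), m(e, s(0), e)), s(0), s(e))), 0, s(s(s(e)))))  →  m(s(s(0)), 0, m(s(m(m(e, s(s(0)), m(e, s(0), e)), s(0), s(e))), 0, s(s(s(e)))))   [R3 at 1.1.1]
3. m(s(s(0)), 0, m(s(m(m(e, s(s(0)), m(e, s(0), e)), s(0), s(e))), 0, s(s(s(e)))))  →  m(s(m(m(e, s(s(0)), m(e, s(0), e)), s(0), s(e))), 0, s(s(s(e))))   [R3 at ε]
4. m(s(m(m(e, s(s(0)), m(e, s(0), e)), s(0), s(e))), 0, s(s(s(e))))  →  m(s(m(m(e, s(0), e), s(0), s(e))), 0, s(s(s(e))))   [R1 at 1.1.1]
5. m(s(m(m(e, s(0), e), s(0), s(e))), 0, s(s(s(e))))  →  m(s(m(e, s(0), s(e))), 0, s(s(s(e))))   [R1 at 1.1.1]
6. m(s(m(e, s(0), s(e))), 0, s(s(s(e))))  →  m(s(s(e)), 0, s(s(s(e))))   [R1 at 1.1]
7. m(s(s(e)), 0, s(s(s(e))))  →  s(0)   [R4 at ε]

yes — NF(t₁) = s(0), NF(t₂) = s(0)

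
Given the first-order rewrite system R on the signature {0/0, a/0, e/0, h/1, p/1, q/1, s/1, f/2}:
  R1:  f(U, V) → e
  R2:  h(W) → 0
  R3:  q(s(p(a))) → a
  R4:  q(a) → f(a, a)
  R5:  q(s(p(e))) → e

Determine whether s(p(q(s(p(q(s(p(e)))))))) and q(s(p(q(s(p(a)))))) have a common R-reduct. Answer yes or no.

Reduce t₁ = s(p(q(s(p(q(s(p(e)))))))):
1. s(p(q(s(p(q(s(p(e))))))))  →  s(p(q(s(p(e)))))   [R5 at 1.1.1.1.1]
2. s(p(q(s(p(e)))))  →  s(p(e))   [R5 at 1.1]

Reduce t₂ = q(s(p(q(s(p(a)))))):
1. q(s(p(q(s(p(a))))))  →  q(s(p(a)))   [R3 at 1.1.1]
2. q(s(p(a)))  →  a   [R3 at ε]

no — NF(t₁) = s(p(e)), NF(t₂) = a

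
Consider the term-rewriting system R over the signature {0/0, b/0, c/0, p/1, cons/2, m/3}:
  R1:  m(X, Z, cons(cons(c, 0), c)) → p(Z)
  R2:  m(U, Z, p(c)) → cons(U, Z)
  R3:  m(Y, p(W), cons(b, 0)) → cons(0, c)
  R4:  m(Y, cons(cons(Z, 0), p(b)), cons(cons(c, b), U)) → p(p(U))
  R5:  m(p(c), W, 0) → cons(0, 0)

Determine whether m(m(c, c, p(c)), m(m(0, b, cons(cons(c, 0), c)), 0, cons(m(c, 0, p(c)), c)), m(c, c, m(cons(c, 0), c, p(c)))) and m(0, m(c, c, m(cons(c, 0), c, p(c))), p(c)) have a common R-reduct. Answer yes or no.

no — NF(t₁) = cons(cons(c, c), p(0)), NF(t₂) = cons(0, p(c))

Reduce t₁ = m(m(c, c, p(c)), m(m(0, b, cons(cons(c, 0), c)), 0, cons(m(c, 0, p(c)), c)), m(c, c, m(cons(c, 0), c, p(c)))):
1. m(m(c, c, p(c)), m(m(0, b, cons(cons(c, 0), c)), 0, cons(m(c, 0, p(c)), c)), m(c, c, m(cons(c, 0), c, p(c))))  →  m(cons(c, c), m(m(0, b, cons(cons(c, 0), c)), 0, cons(m(c, 0, p(c)), c)), m(c, c, m(cons(c, 0), c, p(c))))   [R2 at 1]
2. m(cons(c, c), m(m(0, b, cons(cons(c, 0), c)), 0, cons(m(c, 0, p(c)), c)), m(c, c, m(cons(c, 0), c, p(c))))  →  m(cons(c, c), m(p(b), 0, cons(m(c, 0, p(c)), c)), m(c, c, m(cons(c, 0), c, p(c))))   [R1 at 2.1]
3. m(cons(c, c), m(p(b), 0, cons(m(c, 0, p(c)), c)), m(c, c, m(cons(c, 0), c, p(c))))  →  m(cons(c, c), m(p(b), 0, cons(cons(c, 0), c)), m(c, c, m(cons(c, 0), c, p(c))))   [R2 at 2.3.1]
4. m(cons(c, c), m(p(b), 0, cons(cons(c, 0), c)), m(c, c, m(cons(c, 0), c, p(c))))  →  m(cons(c, c), p(0), m(c, c, m(cons(c, 0), c, p(c))))   [R1 at 2]
5. m(cons(c, c), p(0), m(c, c, m(cons(c, 0), c, p(c))))  →  m(cons(c, c), p(0), m(c, c, cons(cons(c, 0), c)))   [R2 at 3.3]
6. m(cons(c, c), p(0), m(c, c, cons(cons(c, 0), c)))  →  m(cons(c, c), p(0), p(c))   [R1 at 3]
7. m(cons(c, c), p(0), p(c))  →  cons(cons(c, c), p(0))   [R2 at ε]

Reduce t₂ = m(0, m(c, c, m(cons(c, 0), c, p(c))), p(c)):
1. m(0, m(c, c, m(cons(c, 0), c, p(c))), p(c))  →  cons(0, m(c, c, m(cons(c, 0), c, p(c))))   [R2 at ε]
2. cons(0, m(c, c, m(cons(c, 0), c, p(c))))  →  cons(0, m(c, c, cons(cons(c, 0), c)))   [R2 at 2.3]
3. cons(0, m(c, c, cons(cons(c, 0), c)))  →  cons(0, p(c))   [R1 at 2]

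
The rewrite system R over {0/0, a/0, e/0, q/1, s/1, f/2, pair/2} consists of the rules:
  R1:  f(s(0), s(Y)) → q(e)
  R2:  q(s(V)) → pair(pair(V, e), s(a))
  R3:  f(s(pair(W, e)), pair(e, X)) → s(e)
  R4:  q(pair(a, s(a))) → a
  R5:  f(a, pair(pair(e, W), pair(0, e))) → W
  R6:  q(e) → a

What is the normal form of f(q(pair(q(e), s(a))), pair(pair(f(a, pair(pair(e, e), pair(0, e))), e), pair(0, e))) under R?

e

1. f(q(pair(q(e), s(a))), pair(pair(f(a, pair(pair(e, e), pair(0, e))), e), pair(0, e)))  →  f(q(pair(a, s(a))), pair(pair(f(a, pair(pair(e, e), pair(0, e))), e), pair(0, e)))   [R6 at 1.1.1]
2. f(q(pair(a, s(a))), pair(pair(f(a, pair(pair(e, e), pair(0, e))), e), pair(0, e)))  →  f(a, pair(pair(f(a, pair(pair(e, e), pair(0, e))), e), pair(0, e)))   [R4 at 1]
3. f(a, pair(pair(f(a, pair(pair(e, e), pair(0, e))), e), pair(0, e)))  →  f(a, pair(pair(e, e), pair(0, e)))   [R5 at 2.1.1]
4. f(a, pair(pair(e, e), pair(0, e)))  →  e   [R5 at ε]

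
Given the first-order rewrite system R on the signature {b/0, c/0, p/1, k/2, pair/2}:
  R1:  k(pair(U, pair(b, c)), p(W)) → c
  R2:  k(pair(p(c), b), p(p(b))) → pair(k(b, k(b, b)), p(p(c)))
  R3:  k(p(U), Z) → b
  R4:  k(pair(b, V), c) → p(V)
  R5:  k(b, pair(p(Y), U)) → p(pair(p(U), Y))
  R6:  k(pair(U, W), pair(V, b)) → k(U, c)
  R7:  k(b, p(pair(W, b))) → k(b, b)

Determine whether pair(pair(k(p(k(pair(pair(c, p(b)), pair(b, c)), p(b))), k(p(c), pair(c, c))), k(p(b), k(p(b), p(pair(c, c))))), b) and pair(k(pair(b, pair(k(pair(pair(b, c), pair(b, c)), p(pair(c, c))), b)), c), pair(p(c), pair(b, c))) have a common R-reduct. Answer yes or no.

no — NF(t₁) = pair(pair(b, b), b), NF(t₂) = pair(p(pair(c, b)), pair(p(c), pair(b, c)))

Reduce t₁ = pair(pair(k(p(k(pair(pair(c, p(b)), pair(b, c)), p(b))), k(p(c), pair(c, c))), k(p(b), k(p(b), p(pair(c, c))))), b):
1. pair(pair(k(p(k(pair(pair(c, p(b)), pair(b, c)), p(b))), k(p(c), pair(c, c))), k(p(b), k(p(b), p(pair(c, c))))), b)  →  pair(pair(b, k(p(b), k(p(b), p(pair(c, c))))), b)   [R3 at 1.1]
2. pair(pair(b, k(p(b), k(p(b), p(pair(c, c))))), b)  →  pair(pair(b, b), b)   [R3 at 1.2]

Reduce t₂ = pair(k(pair(b, pair(k(pair(pair(b, c), pair(b, c)), p(pair(c, c))), b)), c), pair(p(c), pair(b, c))):
1. pair(k(pair(b, pair(k(pair(pair(b, c), pair(b, c)), p(pair(c, c))), b)), c), pair(p(c), pair(b, c)))  →  pair(p(pair(k(pair(pair(b, c), pair(b, c)), p(pair(c, c))), b)), pair(p(c), pair(b, c)))   [R4 at 1]
2. pair(p(pair(k(pair(pair(b, c), pair(b, c)), p(pair(c, c))), b)), pair(p(c), pair(b, c)))  →  pair(p(pair(c, b)), pair(p(c), pair(b, c)))   [R1 at 1.1.1]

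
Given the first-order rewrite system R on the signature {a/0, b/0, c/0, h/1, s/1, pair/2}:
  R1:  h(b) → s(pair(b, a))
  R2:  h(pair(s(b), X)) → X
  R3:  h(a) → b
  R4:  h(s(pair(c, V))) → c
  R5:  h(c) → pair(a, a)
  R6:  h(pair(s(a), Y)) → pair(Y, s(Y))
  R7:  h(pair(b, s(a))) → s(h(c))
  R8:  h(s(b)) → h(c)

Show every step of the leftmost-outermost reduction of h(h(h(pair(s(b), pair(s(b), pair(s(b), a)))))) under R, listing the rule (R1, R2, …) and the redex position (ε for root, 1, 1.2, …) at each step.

1. h(h(h(pair(s(b), pair(s(b), pair(s(b), a))))))  →  h(h(pair(s(b), pair(s(b), a))))   [R2 at 1.1]
2. h(h(pair(s(b), pair(s(b), a))))  →  h(pair(s(b), a))   [R2 at 1]
3. h(pair(s(b), a))  →  a   [R2 at ε]

a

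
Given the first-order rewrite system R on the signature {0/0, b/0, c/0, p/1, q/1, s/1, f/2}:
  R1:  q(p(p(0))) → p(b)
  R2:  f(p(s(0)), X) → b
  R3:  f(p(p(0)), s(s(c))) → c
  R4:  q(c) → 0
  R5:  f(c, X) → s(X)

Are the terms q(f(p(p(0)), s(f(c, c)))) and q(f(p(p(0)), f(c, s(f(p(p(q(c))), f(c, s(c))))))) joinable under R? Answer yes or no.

Reduce t₁ = q(f(p(p(0)), s(f(c, c)))):
1. q(f(p(p(0)), s(f(c, c))))  →  q(f(p(p(0)), s(s(c))))   [R5 at 1.2.1]
2. q(f(p(p(0)), s(s(c))))  →  q(c)   [R3 at 1]
3. q(c)  →  0   [R4 at ε]

Reduce t₂ = q(f(p(p(0)), f(c, s(f(p(p(q(c))), f(c, s(c))))))):
1. q(f(p(p(0)), f(c, s(f(p(p(q(c))), f(c, s(c)))))))  →  q(f(p(p(0)), s(s(f(p(p(q(c))), f(c, s(c)))))))   [R5 at 1.2]
2. q(f(p(p(0)), s(s(f(p(p(q(c))), f(c, s(c)))))))  →  q(f(p(p(0)), s(s(f(p(p(0)), f(c, s(c)))))))   [R4 at 1.2.1.1.1.1.1]
3. q(f(p(p(0)), s(s(f(p(p(0)), f(c, s(c)))))))  →  q(f(p(p(0)), s(s(f(p(p(0)), s(s(c)))))))   [R5 at 1.2.1.1.2]
4. q(f(p(p(0)), s(s(f(p(p(0)), s(s(c)))))))  →  q(f(p(p(0)), s(s(c))))   [R3 at 1.2.1.1]
5. q(f(p(p(0)), s(s(c))))  →  q(c)   [R3 at 1]
6. q(c)  →  0   [R4 at ε]

yes — NF(t₁) = 0, NF(t₂) = 0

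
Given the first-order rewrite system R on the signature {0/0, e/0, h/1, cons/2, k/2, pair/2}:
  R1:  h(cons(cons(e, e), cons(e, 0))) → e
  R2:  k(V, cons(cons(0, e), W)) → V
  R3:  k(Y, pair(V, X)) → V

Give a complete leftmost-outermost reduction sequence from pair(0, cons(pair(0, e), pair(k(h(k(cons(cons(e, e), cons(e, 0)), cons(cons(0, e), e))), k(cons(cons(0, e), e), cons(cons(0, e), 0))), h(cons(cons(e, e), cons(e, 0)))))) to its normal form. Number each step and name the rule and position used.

1. pair(0, cons(pair(0, e), pair(k(h(k(cons(cons(e, e), cons(e, 0)), cons(cons(0, e), e))), k(cons(cons(0, e), e), cons(cons(0, e), 0))), h(cons(cons(e, e), cons(e, 0))))))  →  pair(0, cons(pair(0, e), pair(k(h(cons(cons(e, e), cons(e, 0))), k(cons(cons(0, e), e), cons(cons(0, e), 0))), h(cons(cons(e, e), cons(e, 0))))))   [R2 at 2.2.1.1.1]
2. pair(0, cons(pair(0, e), pair(k(h(cons(cons(e, e), cons(e, 0))), k(cons(cons(0, e), e), cons(cons(0, e), 0))), h(cons(cons(e, e), cons(e, 0))))))  →  pair(0, cons(pair(0, e), pair(k(e, k(cons(cons(0, e), e), cons(cons(0, e), 0))), h(cons(cons(e, e), cons(e, 0))))))   [R1 at 2.2.1.1]
3. pair(0, cons(pair(0, e), pair(k(e, k(cons(cons(0, e), e), cons(cons(0, e), 0))), h(cons(cons(e, e), cons(e, 0))))))  →  pair(0, cons(pair(0, e), pair(k(e, cons(cons(0, e), e)), h(cons(cons(e, e), cons(e, 0))))))   [R2 at 2.2.1.2]
4. pair(0, cons(pair(0, e), pair(k(e, cons(cons(0, e), e)), h(cons(cons(e, e), cons(e, 0))))))  →  pair(0, cons(pair(0, e), pair(e, h(cons(cons(e, e), cons(e, 0))))))   [R2 at 2.2.1]
5. pair(0, cons(pair(0, e), pair(e, h(cons(cons(e, e), cons(e, 0))))))  →  pair(0, cons(pair(0, e), pair(e, e)))   [R1 at 2.2.2]

pair(0, cons(pair(0, e), pair(e, e)))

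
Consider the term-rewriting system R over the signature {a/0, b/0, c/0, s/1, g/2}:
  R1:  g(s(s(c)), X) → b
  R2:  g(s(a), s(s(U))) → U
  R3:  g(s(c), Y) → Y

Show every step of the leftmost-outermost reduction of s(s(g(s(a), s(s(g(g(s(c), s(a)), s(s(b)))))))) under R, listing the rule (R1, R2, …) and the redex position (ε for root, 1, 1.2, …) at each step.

1. s(s(g(s(a), s(s(g(g(s(c), s(a)), s(s(b))))))))  →  s(s(g(g(s(c), s(a)), s(s(b)))))   [R2 at 1.1]
2. s(s(g(g(s(c), s(a)), s(s(b)))))  →  s(s(g(s(a), s(s(b)))))   [R3 at 1.1.1]
3. s(s(g(s(a), s(s(b)))))  →  s(s(b))   [R2 at 1.1]

s(s(b))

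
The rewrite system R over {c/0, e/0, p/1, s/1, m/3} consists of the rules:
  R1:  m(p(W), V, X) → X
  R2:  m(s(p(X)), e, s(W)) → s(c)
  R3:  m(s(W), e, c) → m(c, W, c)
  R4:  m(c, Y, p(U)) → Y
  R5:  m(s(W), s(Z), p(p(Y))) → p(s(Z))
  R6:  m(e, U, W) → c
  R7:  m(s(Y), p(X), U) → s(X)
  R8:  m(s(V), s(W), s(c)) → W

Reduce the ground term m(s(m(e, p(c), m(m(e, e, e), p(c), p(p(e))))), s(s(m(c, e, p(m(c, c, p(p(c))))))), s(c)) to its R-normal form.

1. m(s(m(e, p(c), m(m(e, e, e), p(c), p(p(e))))), s(s(m(c, e, p(m(c, c, p(p(c))))))), s(c))  →  s(m(c, e, p(m(c, c, p(p(c))))))   [R8 at ε]
2. s(m(c, e, p(m(c, c, p(p(c))))))  →  s(e)   [R4 at 1]

s(e)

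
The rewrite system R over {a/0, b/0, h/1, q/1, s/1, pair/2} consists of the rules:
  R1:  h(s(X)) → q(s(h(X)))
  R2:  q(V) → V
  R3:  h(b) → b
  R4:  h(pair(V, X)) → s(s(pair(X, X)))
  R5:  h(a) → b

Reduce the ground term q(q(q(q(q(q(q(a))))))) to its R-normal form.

1. q(q(q(q(q(q(q(a)))))))  →  q(q(q(q(q(q(a))))))   [R2 at ε]
2. q(q(q(q(q(q(a))))))  →  q(q(q(q(q(a)))))   [R2 at ε]
3. q(q(q(q(q(a)))))  →  q(q(q(q(a))))   [R2 at ε]
4. q(q(q(q(a))))  →  q(q(q(a)))   [R2 at ε]
5. q(q(q(a)))  →  q(q(a))   [R2 at ε]
6. q(q(a))  →  q(a)   [R2 at ε]
7. q(a)  →  a   [R2 at ε]

a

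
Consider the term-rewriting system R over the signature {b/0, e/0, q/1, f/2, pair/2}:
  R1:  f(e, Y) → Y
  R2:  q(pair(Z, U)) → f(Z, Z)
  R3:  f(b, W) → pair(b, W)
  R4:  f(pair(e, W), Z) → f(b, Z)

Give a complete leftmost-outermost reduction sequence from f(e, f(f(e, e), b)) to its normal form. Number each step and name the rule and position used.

b

1. f(e, f(f(e, e), b))  →  f(f(e, e), b)   [R1 at ε]
2. f(f(e, e), b)  →  f(e, b)   [R1 at 1]
3. f(e, b)  →  b   [R1 at ε]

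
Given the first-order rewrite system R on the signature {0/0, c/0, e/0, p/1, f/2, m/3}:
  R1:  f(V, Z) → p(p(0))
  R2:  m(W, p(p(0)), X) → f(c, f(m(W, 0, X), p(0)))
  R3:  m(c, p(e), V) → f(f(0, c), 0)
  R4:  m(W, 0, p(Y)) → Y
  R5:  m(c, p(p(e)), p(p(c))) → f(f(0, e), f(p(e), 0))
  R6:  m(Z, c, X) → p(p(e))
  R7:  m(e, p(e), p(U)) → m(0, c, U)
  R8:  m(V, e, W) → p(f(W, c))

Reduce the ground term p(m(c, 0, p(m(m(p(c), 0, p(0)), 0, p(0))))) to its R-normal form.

1. p(m(c, 0, p(m(m(p(c), 0, p(0)), 0, p(0)))))  →  p(m(m(p(c), 0, p(0)), 0, p(0)))   [R4 at 1]
2. p(m(m(p(c), 0, p(0)), 0, p(0)))  →  p(0)   [R4 at 1]

p(0)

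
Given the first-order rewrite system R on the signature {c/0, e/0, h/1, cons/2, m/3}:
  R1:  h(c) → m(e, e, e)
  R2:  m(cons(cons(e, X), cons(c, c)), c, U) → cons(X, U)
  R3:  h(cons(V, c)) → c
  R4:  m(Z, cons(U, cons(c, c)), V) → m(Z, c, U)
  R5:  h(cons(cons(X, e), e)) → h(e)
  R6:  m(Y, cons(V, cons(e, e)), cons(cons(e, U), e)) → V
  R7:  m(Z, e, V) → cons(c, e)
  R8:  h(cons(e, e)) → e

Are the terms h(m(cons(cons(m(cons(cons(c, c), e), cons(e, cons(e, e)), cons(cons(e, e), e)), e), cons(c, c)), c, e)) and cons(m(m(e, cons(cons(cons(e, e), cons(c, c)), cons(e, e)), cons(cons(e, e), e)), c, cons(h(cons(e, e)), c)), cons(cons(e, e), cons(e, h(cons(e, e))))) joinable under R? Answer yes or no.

Reduce t₁ = h(m(cons(cons(m(cons(cons(c, c), e), cons(e, cons(e, e)), cons(cons(e, e), e)), e), cons(c, c)), c, e)):
1. h(m(cons(cons(m(cons(cons(c, c), e), cons(e, cons(e, e)), cons(cons(e, e), e)), e), cons(c, c)), c, e))  →  h(m(cons(cons(e, e), cons(c, c)), c, e))   [R6 at 1.1.1.1]
2. h(m(cons(cons(e, e), cons(c, c)), c, e))  →  h(cons(e, e))   [R2 at 1]
3. h(cons(e, e))  →  e   [R8 at ε]

Reduce t₂ = cons(m(m(e, cons(cons(cons(e, e), cons(c, c)), cons(e, e)), cons(cons(e, e), e)), c, cons(h(cons(e, e)), c)), cons(cons(e, e), cons(e, h(cons(e, e))))):
1. cons(m(m(e, cons(cons(cons(e, e), cons(c, c)), cons(e, e)), cons(cons(e, e), e)), c, cons(h(cons(e, e)), c)), cons(cons(e, e), cons(e, h(cons(e, e)))))  →  cons(m(cons(cons(e, e), cons(c, c)), c, cons(h(cons(e, e)), c)), cons(cons(e, e), cons(e, h(cons(e, e)))))   [R6 at 1.1]
2. cons(m(cons(cons(e, e), cons(c, c)), c, cons(h(cons(e, e)), c)), cons(cons(e, e), cons(e, h(cons(e, e)))))  →  cons(cons(e, cons(h(cons(e, e)), c)), cons(cons(e, e), cons(e, h(cons(e, e)))))   [R2 at 1]
3. cons(cons(e, cons(h(cons(e, e)), c)), cons(cons(e, e), cons(e, h(cons(e, e)))))  →  cons(cons(e, cons(e, c)), cons(cons(e, e), cons(e, h(cons(e, e)))))   [R8 at 1.2.1]
4. cons(cons(e, cons(e, c)), cons(cons(e, e), cons(e, h(cons(e, e)))))  →  cons(cons(e, cons(e, c)), cons(cons(e, e), cons(e, e)))   [R8 at 2.2.2]

no — NF(t₁) = e, NF(t₂) = cons(cons(e, cons(e, c)), cons(cons(e, e), cons(e, e)))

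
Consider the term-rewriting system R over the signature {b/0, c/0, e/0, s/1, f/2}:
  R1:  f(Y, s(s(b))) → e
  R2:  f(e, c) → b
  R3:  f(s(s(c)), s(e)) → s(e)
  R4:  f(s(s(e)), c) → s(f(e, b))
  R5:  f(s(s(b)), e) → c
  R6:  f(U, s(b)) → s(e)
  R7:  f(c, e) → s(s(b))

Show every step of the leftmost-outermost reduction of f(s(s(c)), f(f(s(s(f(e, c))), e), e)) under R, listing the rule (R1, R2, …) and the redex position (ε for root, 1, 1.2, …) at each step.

e

1. f(s(s(c)), f(f(s(s(f(e, c))), e), e))  →  f(s(s(c)), f(f(s(s(b)), e), e))   [R2 at 2.1.1.1.1]
2. f(s(s(c)), f(f(s(s(b)), e), e))  →  f(s(s(c)), f(c, e))   [R5 at 2.1]
3. f(s(s(c)), f(c, e))  →  f(s(s(c)), s(s(b)))   [R7 at 2]
4. f(s(s(c)), s(s(b)))  →  e   [R1 at ε]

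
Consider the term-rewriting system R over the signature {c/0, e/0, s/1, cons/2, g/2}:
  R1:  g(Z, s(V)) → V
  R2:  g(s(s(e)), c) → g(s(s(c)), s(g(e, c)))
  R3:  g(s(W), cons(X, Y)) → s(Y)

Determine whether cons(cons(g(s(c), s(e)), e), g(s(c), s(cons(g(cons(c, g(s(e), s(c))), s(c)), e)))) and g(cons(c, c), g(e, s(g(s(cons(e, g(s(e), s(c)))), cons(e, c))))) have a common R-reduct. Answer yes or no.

Reduce t₁ = cons(cons(g(s(c), s(e)), e), g(s(c), s(cons(g(cons(c, g(s(e), s(c))), s(c)), e)))):
1. cons(cons(g(s(c), s(e)), e), g(s(c), s(cons(g(cons(c, g(s(e), s(c))), s(c)), e))))  →  cons(cons(e, e), g(s(c), s(cons(g(cons(c, g(s(e), s(c))), s(c)), e))))   [R1 at 1.1]
2. cons(cons(e, e), g(s(c), s(cons(g(cons(c, g(s(e), s(c))), s(c)), e))))  →  cons(cons(e, e), cons(g(cons(c, g(s(e), s(c))), s(c)), e))   [R1 at 2]
3. cons(cons(e, e), cons(g(cons(c, g(s(e), s(c))), s(c)), e))  →  cons(cons(e, e), cons(c, e))   [R1 at 2.1]

Reduce t₂ = g(cons(c, c), g(e, s(g(s(cons(e, g(s(e), s(c)))), cons(e, c))))):
1. g(cons(c, c), g(e, s(g(s(cons(e, g(s(e), s(c)))), cons(e, c)))))  →  g(cons(c, c), g(s(cons(e, g(s(e), s(c)))), cons(e, c)))   [R1 at 2]
2. g(cons(c, c), g(s(cons(e, g(s(e), s(c)))), cons(e, c)))  →  g(cons(c, c), s(c))   [R3 at 2]
3. g(cons(c, c), s(c))  →  c   [R1 at ε]

no — NF(t₁) = cons(cons(e, e), cons(c, e)), NF(t₂) = c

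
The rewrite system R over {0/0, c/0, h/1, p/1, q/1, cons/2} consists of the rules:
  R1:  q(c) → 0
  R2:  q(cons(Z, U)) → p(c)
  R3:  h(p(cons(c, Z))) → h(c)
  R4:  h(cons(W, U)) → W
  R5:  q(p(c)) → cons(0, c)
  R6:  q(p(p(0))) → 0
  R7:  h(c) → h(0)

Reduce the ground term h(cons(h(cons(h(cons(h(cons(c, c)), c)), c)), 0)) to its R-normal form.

c

1. h(cons(h(cons(h(cons(h(cons(c, c)), c)), c)), 0))  →  h(cons(h(cons(h(cons(c, c)), c)), c))   [R4 at ε]
2. h(cons(h(cons(h(cons(c, c)), c)), c))  →  h(cons(h(cons(c, c)), c))   [R4 at ε]
3. h(cons(h(cons(c, c)), c))  →  h(cons(c, c))   [R4 at ε]
4. h(cons(c, c))  →  c   [R4 at ε]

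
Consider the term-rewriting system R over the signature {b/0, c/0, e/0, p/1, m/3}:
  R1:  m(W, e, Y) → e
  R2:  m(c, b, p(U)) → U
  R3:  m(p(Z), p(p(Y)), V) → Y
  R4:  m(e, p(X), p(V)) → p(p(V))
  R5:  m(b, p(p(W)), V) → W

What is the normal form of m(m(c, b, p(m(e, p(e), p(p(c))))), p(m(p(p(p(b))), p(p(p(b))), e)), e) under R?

1. m(m(c, b, p(m(e, p(e), p(p(c))))), p(m(p(p(p(b))), p(p(p(b))), e)), e)  →  m(m(e, p(e), p(p(c))), p(m(p(p(p(b))), p(p(p(b))), e)), e)   [R2 at 1]
2. m(m(e, p(e), p(p(c))), p(m(p(p(p(b))), p(p(p(b))), e)), e)  →  m(p(p(p(c))), p(m(p(p(p(b))), p(p(p(b))), e)), e)   [R4 at 1]
3. m(p(p(p(c))), p(m(p(p(p(b))), p(p(p(b))), e)), e)  →  m(p(p(p(c))), p(p(b)), e)   [R3 at 2.1]
4. m(p(p(p(c))), p(p(b)), e)  →  b   [R3 at ε]

b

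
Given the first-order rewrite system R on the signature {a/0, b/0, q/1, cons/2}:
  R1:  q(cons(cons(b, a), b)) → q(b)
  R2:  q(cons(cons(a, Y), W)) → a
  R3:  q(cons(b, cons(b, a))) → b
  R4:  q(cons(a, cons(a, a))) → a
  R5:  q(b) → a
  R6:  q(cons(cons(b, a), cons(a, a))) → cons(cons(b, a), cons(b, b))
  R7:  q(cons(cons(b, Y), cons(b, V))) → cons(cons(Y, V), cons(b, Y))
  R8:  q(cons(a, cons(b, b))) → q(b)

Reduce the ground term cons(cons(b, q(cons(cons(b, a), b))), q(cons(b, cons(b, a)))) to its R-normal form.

1. cons(cons(b, q(cons(cons(b, a), b))), q(cons(b, cons(b, a))))  →  cons(cons(b, q(b)), q(cons(b, cons(b, a))))   [R1 at 1.2]
2. cons(cons(b, q(b)), q(cons(b, cons(b, a))))  →  cons(cons(b, a), q(cons(b, cons(b, a))))   [R5 at 1.2]
3. cons(cons(b, a), q(cons(b, cons(b, a))))  →  cons(cons(b, a), b)   [R3 at 2]

cons(cons(b, a), b)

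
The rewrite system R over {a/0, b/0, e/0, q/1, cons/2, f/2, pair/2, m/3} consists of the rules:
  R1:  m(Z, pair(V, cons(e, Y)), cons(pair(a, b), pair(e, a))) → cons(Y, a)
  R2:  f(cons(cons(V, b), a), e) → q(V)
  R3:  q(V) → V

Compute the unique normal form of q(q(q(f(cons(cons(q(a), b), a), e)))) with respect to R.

1. q(q(q(f(cons(cons(q(a), b), a), e))))  →  q(q(f(cons(cons(q(a), b), a), e)))   [R3 at ε]
2. q(q(f(cons(cons(q(a), b), a), e)))  →  q(f(cons(cons(q(a), b), a), e))   [R3 at ε]
3. q(f(cons(cons(q(a), b), a), e))  →  f(cons(cons(q(a), b), a), e)   [R3 at ε]
4. f(cons(cons(q(a), b), a), e)  →  q(q(a))   [R2 at ε]
5. q(q(a))  →  q(a)   [R3 at ε]
6. q(a)  →  a   [R3 at ε]

a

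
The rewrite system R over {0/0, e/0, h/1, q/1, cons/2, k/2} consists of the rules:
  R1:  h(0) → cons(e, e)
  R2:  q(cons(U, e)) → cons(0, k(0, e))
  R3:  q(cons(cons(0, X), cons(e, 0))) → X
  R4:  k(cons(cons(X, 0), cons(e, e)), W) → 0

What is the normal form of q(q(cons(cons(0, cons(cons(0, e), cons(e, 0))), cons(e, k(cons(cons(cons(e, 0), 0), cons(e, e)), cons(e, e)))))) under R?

1. q(q(cons(cons(0, cons(cons(0, e), cons(e, 0))), cons(e, k(cons(cons(cons(e, 0), 0), cons(e, e)), cons(e, e))))))  →  q(q(cons(cons(0, cons(cons(0, e), cons(e, 0))), cons(e, 0))))   [R4 at 1.1.2.2]
2. q(q(cons(cons(0, cons(cons(0, e), cons(e, 0))), cons(e, 0))))  →  q(cons(cons(0, e), cons(e, 0)))   [R3 at 1]
3. q(cons(cons(0, e), cons(e, 0)))  →  e   [R3 at ε]

e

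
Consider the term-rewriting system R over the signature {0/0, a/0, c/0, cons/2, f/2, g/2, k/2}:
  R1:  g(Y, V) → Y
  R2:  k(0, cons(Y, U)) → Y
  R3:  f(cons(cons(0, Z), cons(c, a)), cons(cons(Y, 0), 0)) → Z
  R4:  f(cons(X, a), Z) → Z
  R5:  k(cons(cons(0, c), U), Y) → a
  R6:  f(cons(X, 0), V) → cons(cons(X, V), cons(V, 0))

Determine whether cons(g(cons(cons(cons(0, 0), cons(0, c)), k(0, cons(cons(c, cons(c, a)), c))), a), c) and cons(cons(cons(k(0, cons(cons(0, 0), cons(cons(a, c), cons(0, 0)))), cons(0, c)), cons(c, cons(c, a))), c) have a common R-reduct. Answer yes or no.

Reduce t₁ = cons(g(cons(cons(cons(0, 0), cons(0, c)), k(0, cons(cons(c, cons(c, a)), c))), a), c):
1. cons(g(cons(cons(cons(0, 0), cons(0, c)), k(0, cons(cons(c, cons(c, a)), c))), a), c)  →  cons(cons(cons(cons(0, 0), cons(0, c)), k(0, cons(cons(c, cons(c, a)), c))), c)   [R1 at 1]
2. cons(cons(cons(cons(0, 0), cons(0, c)), k(0, cons(cons(c, cons(c, a)), c))), c)  →  cons(cons(cons(cons(0, 0), cons(0, c)), cons(c, cons(c, a))), c)   [R2 at 1.2]

Reduce t₂ = cons(cons(cons(k(0, cons(cons(0, 0), cons(cons(a, c), cons(0, 0)))), cons(0, c)), cons(c, cons(c, a))), c):
1. cons(cons(cons(k(0, cons(cons(0, 0), cons(cons(a, c), cons(0, 0)))), cons(0, c)), cons(c, cons(c, a))), c)  →  cons(cons(cons(cons(0, 0), cons(0, c)), cons(c, cons(c, a))), c)   [R2 at 1.1.1]

yes — NF(t₁) = cons(cons(cons(cons(0, 0), cons(0, c)), cons(c, cons(c, a))), c), NF(t₂) = cons(cons(cons(cons(0, 0), cons(0, c)), cons(c, cons(c, a))), c)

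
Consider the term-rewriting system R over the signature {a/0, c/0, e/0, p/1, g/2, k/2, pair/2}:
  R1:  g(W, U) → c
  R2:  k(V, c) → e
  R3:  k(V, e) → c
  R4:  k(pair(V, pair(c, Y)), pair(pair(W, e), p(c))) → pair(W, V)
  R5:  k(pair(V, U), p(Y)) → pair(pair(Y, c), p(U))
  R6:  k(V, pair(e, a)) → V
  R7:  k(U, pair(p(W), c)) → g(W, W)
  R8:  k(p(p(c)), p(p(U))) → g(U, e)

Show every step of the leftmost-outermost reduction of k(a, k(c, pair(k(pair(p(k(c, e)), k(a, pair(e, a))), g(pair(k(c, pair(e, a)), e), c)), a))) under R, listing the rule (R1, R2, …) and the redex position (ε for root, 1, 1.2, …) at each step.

e

1. k(a, k(c, pair(k(pair(p(k(c, e)), k(a, pair(e, a))), g(pair(k(c, pair(e, a)), e), c)), a)))  →  k(a, k(c, pair(k(pair(p(c), k(a, pair(e, a))), g(pair(k(c, pair(e, a)), e), c)), a)))   [R3 at 2.2.1.1.1.1]
2. k(a, k(c, pair(k(pair(p(c), k(a, pair(e, a))), g(pair(k(c, pair(e, a)), e), c)), a)))  →  k(a, k(c, pair(k(pair(p(c), a), g(pair(k(c, pair(e, a)), e), c)), a)))   [R6 at 2.2.1.1.2]
3. k(a, k(c, pair(k(pair(p(c), a), g(pair(k(c, pair(e, a)), e), c)), a)))  →  k(a, k(c, pair(k(pair(p(c), a), c), a)))   [R1 at 2.2.1.2]
4. k(a, k(c, pair(k(pair(p(c), a), c), a)))  →  k(a, k(c, pair(e, a)))   [R2 at 2.2.1]
5. k(a, k(c, pair(e, a)))  →  k(a, c)   [R6 at 2]
6. k(a, c)  →  e   [R2 at ε]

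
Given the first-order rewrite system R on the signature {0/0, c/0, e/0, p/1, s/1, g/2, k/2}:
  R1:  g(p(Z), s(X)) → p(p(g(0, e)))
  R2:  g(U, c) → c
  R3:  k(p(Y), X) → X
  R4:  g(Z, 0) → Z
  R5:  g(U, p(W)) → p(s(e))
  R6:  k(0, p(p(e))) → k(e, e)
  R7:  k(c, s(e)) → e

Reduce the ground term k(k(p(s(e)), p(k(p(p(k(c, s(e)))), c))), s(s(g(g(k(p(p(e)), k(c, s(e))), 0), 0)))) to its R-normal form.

1. k(k(p(s(e)), p(k(p(p(k(c, s(e)))), c))), s(s(g(g(k(p(p(e)), k(c, s(e))), 0), 0))))  →  k(p(k(p(p(k(c, s(e)))), c)), s(s(g(g(k(p(p(e)), k(c, s(e))), 0), 0))))   [R3 at 1]
2. k(p(k(p(p(k(c, s(e)))), c)), s(s(g(g(k(p(p(e)), k(c, s(e))), 0), 0))))  →  s(s(g(g(k(p(p(e)), k(c, s(e))), 0), 0)))   [R3 at ε]
3. s(s(g(g(k(p(p(e)), k(c, s(e))), 0), 0)))  →  s(s(g(k(p(p(e)), k(c, s(e))), 0)))   [R4 at 1.1]
4. s(s(g(k(p(p(e)), k(c, s(e))), 0)))  →  s(s(k(p(p(e)), k(c, s(e)))))   [R4 at 1.1]
5. s(s(k(p(p(e)), k(c, s(e)))))  →  s(s(k(c, s(e))))   [R3 at 1.1]
6. s(s(k(c, s(e))))  →  s(s(e))   [R7 at 1.1]

s(s(e))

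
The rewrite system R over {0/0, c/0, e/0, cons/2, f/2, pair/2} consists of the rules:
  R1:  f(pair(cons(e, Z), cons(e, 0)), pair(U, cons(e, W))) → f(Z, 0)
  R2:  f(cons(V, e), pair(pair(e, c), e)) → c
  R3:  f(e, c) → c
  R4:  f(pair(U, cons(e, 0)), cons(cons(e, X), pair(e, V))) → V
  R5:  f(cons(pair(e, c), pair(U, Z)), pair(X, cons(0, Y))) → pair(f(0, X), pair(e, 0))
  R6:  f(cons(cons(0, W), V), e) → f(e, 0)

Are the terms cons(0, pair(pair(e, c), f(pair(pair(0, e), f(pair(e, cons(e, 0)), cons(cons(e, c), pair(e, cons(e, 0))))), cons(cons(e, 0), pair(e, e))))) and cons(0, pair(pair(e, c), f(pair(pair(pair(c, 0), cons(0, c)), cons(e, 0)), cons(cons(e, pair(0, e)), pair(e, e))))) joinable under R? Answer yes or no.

Reduce t₁ = cons(0, pair(pair(e, c), f(pair(pair(0, e), f(pair(e, cons(e, 0)), cons(cons(e, c), pair(e, cons(e, 0))))), cons(cons(e, 0), pair(e, e))))):
1. cons(0, pair(pair(e, c), f(pair(pair(0, e), f(pair(e, cons(e, 0)), cons(cons(e, c), pair(e, cons(e, 0))))), cons(cons(e, 0), pair(e, e)))))  →  cons(0, pair(pair(e, c), f(pair(pair(0, e), cons(e, 0)), cons(cons(e, 0), pair(e, e)))))   [R4 at 2.2.1.2]
2. cons(0, pair(pair(e, c), f(pair(pair(0, e), cons(e, 0)), cons(cons(e, 0), pair(e, e)))))  →  cons(0, pair(pair(e, c), e))   [R4 at 2.2]

Reduce t₂ = cons(0, pair(pair(e, c), f(pair(pair(pair(c, 0), cons(0, c)), cons(e, 0)), cons(cons(e, pair(0, e)), pair(e, e))))):
1. cons(0, pair(pair(e, c), f(pair(pair(pair(c, 0), cons(0, c)), cons(e, 0)), cons(cons(e, pair(0, e)), pair(e, e)))))  →  cons(0, pair(pair(e, c), e))   [R4 at 2.2]

yes — NF(t₁) = cons(0, pair(pair(e, c), e)), NF(t₂) = cons(0, pair(pair(e, c), e))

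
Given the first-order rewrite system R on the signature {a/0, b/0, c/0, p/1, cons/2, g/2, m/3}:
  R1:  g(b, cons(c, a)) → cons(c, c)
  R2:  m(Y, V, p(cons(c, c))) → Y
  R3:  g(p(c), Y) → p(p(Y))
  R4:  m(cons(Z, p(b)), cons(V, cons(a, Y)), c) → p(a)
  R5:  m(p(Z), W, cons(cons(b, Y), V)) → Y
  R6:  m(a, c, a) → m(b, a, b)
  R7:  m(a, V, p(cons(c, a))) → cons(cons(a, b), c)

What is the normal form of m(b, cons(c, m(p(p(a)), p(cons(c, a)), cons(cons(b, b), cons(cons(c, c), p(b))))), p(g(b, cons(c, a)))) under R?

b

1. m(b, cons(c, m(p(p(a)), p(cons(c, a)), cons(cons(b, b), cons(cons(c, c), p(b))))), p(g(b, cons(c, a))))  →  m(b, cons(c, b), p(g(b, cons(c, a))))   [R5 at 2.2]
2. m(b, cons(c, b), p(g(b, cons(c, a))))  →  m(b, cons(c, b), p(cons(c, c)))   [R1 at 3.1]
3. m(b, cons(c, b), p(cons(c, c)))  →  b   [R2 at ε]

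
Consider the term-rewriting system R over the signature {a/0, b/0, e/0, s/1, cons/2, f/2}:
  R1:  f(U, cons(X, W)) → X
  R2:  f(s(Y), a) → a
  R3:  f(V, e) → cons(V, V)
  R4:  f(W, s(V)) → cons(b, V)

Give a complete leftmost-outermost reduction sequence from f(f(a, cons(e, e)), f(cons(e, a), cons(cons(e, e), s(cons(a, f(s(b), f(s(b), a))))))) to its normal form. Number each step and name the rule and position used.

e

1. f(f(a, cons(e, e)), f(cons(e, a), cons(cons(e, e), s(cons(a, f(s(b), f(s(b), a)))))))  →  f(e, f(cons(e, a), cons(cons(e, e), s(cons(a, f(s(b), f(s(b), a)))))))   [R1 at 1]
2. f(e, f(cons(e, a), cons(cons(e, e), s(cons(a, f(s(b), f(s(b), a)))))))  →  f(e, cons(e, e))   [R1 at 2]
3. f(e, cons(e, e))  →  e   [R1 at ε]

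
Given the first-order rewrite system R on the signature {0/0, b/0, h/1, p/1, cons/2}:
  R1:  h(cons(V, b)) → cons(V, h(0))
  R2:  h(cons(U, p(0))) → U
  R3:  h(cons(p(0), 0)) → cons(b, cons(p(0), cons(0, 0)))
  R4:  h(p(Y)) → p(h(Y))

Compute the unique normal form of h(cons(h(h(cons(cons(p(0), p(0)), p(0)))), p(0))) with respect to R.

p(0)

1. h(cons(h(h(cons(cons(p(0), p(0)), p(0)))), p(0)))  →  h(h(cons(cons(p(0), p(0)), p(0))))   [R2 at ε]
2. h(h(cons(cons(p(0), p(0)), p(0))))  →  h(cons(p(0), p(0)))   [R2 at 1]
3. h(cons(p(0), p(0)))  →  p(0)   [R2 at ε]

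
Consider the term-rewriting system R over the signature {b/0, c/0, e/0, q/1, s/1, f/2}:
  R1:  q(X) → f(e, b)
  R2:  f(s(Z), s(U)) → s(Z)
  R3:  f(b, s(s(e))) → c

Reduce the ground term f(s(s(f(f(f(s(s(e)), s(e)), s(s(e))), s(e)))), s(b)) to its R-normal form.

1. f(s(s(f(f(f(s(s(e)), s(e)), s(s(e))), s(e)))), s(b))  →  s(s(f(f(f(s(s(e)), s(e)), s(s(e))), s(e))))   [R2 at ε]
2. s(s(f(f(f(s(s(e)), s(e)), s(s(e))), s(e))))  →  s(s(f(f(s(s(e)), s(s(e))), s(e))))   [R2 at 1.1.1.1]
3. s(s(f(f(s(s(e)), s(s(e))), s(e))))  →  s(s(f(s(s(e)), s(e))))   [R2 at 1.1.1]
4. s(s(f(s(s(e)), s(e))))  →  s(s(s(s(e))))   [R2 at 1.1]

s(s(s(s(e))))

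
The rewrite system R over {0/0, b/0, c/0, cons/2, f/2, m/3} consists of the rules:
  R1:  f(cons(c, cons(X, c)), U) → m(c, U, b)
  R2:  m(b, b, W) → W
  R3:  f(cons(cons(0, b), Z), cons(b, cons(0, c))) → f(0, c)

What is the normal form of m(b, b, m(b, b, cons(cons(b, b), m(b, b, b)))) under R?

1. m(b, b, m(b, b, cons(cons(b, b), m(b, b, b))))  →  m(b, b, cons(cons(b, b), m(b, b, b)))   [R2 at ε]
2. m(b, b, cons(cons(b, b), m(b, b, b)))  →  cons(cons(b, b), m(b, b, b))   [R2 at ε]
3. cons(cons(b, b), m(b, b, b))  →  cons(cons(b, b), b)   [R2 at 2]

cons(cons(b, b), b)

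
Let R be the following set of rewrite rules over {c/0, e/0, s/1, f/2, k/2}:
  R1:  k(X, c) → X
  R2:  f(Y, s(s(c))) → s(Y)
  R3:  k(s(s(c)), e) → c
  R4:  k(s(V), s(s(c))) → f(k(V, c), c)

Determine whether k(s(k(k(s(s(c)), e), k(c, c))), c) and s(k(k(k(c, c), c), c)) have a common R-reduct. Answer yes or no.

Reduce t₁ = k(s(k(k(s(s(c)), e), k(c, c))), c):
1. k(s(k(k(s(s(c)), e), k(c, c))), c)  →  s(k(k(s(s(c)), e), k(c, c)))   [R1 at ε]
2. s(k(k(s(s(c)), e), k(c, c)))  →  s(k(c, k(c, c)))   [R3 at 1.1]
3. s(k(c, k(c, c)))  →  s(k(c, c))   [R1 at 1.2]
4. s(k(c, c))  →  s(c)   [R1 at 1]

Reduce t₂ = s(k(k(k(c, c), c), c)):
1. s(k(k(k(c, c), c), c))  →  s(k(k(c, c), c))   [R1 at 1]
2. s(k(k(c, c), c))  →  s(k(c, c))   [R1 at 1]
3. s(k(c, c))  →  s(c)   [R1 at 1]

yes — NF(t₁) = s(c), NF(t₂) = s(c)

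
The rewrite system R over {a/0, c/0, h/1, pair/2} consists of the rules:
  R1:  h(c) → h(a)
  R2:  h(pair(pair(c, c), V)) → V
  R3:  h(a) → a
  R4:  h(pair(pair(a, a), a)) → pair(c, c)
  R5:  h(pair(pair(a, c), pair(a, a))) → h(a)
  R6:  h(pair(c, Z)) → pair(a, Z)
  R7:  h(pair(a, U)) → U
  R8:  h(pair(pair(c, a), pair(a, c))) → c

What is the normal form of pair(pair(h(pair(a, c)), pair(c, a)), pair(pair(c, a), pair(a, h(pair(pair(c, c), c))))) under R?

1. pair(pair(h(pair(a, c)), pair(c, a)), pair(pair(c, a), pair(a, h(pair(pair(c, c), c)))))  →  pair(pair(c, pair(c, a)), pair(pair(c, a), pair(a, h(pair(pair(c, c), c)))))   [R7 at 1.1]
2. pair(pair(c, pair(c, a)), pair(pair(c, a), pair(a, h(pair(pair(c, c), c)))))  →  pair(pair(c, pair(c, a)), pair(pair(c, a), pair(a, c)))   [R2 at 2.2.2]

pair(pair(c, pair(c, a)), pair(pair(c, a), pair(a, c)))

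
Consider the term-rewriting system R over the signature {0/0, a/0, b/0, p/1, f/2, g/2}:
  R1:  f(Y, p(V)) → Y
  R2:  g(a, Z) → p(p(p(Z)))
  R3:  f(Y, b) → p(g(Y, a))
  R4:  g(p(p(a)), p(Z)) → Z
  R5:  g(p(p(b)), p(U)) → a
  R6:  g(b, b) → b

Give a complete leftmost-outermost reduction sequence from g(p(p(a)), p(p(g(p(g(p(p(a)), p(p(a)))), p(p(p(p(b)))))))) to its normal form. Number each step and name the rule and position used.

p(p(p(p(b))))

1. g(p(p(a)), p(p(g(p(g(p(p(a)), p(p(a)))), p(p(p(p(b))))))))  →  p(g(p(g(p(p(a)), p(p(a)))), p(p(p(p(b))))))   [R4 at ε]
2. p(g(p(g(p(p(a)), p(p(a)))), p(p(p(p(b))))))  →  p(g(p(p(a)), p(p(p(p(b))))))   [R4 at 1.1.1]
3. p(g(p(p(a)), p(p(p(p(b))))))  →  p(p(p(p(b))))   [R4 at 1]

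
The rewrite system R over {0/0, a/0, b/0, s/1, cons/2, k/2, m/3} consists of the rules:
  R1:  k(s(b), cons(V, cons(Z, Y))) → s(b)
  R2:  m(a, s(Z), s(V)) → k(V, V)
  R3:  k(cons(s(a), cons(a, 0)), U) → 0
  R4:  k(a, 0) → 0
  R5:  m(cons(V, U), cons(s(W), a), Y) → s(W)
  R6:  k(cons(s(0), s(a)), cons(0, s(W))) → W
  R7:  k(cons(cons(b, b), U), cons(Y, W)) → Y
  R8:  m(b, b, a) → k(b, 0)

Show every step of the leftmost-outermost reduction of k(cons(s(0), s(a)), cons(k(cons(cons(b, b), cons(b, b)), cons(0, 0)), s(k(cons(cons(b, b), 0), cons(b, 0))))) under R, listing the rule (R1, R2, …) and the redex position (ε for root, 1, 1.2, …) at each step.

1. k(cons(s(0), s(a)), cons(k(cons(cons(b, b), cons(b, b)), cons(0, 0)), s(k(cons(cons(b, b), 0), cons(b, 0)))))  →  k(cons(s(0), s(a)), cons(0, s(k(cons(cons(b, b), 0), cons(b, 0)))))   [R7 at 2.1]
2. k(cons(s(0), s(a)), cons(0, s(k(cons(cons(b, b), 0), cons(b, 0)))))  →  k(cons(cons(b, b), 0), cons(b, 0))   [R6 at ε]
3. k(cons(cons(b, b), 0), cons(b, 0))  →  b   [R7 at ε]

b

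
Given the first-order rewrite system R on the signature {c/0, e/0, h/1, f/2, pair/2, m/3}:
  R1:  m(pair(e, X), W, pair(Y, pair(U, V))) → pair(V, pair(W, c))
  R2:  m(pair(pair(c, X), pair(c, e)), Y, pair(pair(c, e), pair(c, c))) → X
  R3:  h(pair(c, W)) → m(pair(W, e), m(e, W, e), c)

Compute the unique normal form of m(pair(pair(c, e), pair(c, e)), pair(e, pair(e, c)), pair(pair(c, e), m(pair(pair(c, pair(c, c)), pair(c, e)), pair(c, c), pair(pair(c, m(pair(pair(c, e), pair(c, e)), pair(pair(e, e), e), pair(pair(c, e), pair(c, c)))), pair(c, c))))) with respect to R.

1. m(pair(pair(c, e), pair(c, e)), pair(e, pair(e, c)), pair(pair(c, e), m(pair(pair(c, pair(c, c)), pair(c, e)), pair(c, c), pair(pair(c, m(pair(pair(c, e), pair(c, e)), pair(pair(e, e), e), pair(pair(c, e), pair(c, c)))), pair(c, c)))))  →  m(pair(pair(c, e), pair(c, e)), pair(e, pair(e, c)), pair(pair(c, e), m(pair(pair(c, pair(c, c)), pair(c, e)), pair(c, c), pair(pair(c, e), pair(c, c)))))   [R2 at 3.2.3.1.2]
2. m(pair(pair(c, e), pair(c, e)), pair(e, pair(e, c)), pair(pair(c, e), m(pair(pair(c, pair(c, c)), pair(c, e)), pair(c, c), pair(pair(c, e), pair(c, c)))))  →  m(pair(pair(c, e), pair(c, e)), pair(e, pair(e, c)), pair(pair(c, e), pair(c, c)))   [R2 at 3.2]
3. m(pair(pair(c, e), pair(c, e)), pair(e, pair(e, c)), pair(pair(c, e), pair(c, c)))  →  e   [R2 at ε]

e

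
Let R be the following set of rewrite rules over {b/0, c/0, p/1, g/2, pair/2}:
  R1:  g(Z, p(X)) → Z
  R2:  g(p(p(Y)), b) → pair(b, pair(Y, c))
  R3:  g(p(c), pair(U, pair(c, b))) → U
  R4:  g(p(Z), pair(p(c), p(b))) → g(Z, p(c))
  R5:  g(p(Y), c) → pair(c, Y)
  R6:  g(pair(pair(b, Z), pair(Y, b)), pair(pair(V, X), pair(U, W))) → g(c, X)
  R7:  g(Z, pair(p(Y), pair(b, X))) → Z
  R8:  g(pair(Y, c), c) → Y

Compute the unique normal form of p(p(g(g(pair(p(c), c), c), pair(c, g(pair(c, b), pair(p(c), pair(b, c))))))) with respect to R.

1. p(p(g(g(pair(p(c), c), c), pair(c, g(pair(c, b), pair(p(c), pair(b, c)))))))  →  p(p(g(p(c), pair(c, g(pair(c, b), pair(p(c), pair(b, c)))))))   [R8 at 1.1.1]
2. p(p(g(p(c), pair(c, g(pair(c, b), pair(p(c), pair(b, c)))))))  →  p(p(g(p(c), pair(c, pair(c, b)))))   [R7 at 1.1.2.2]
3. p(p(g(p(c), pair(c, pair(c, b)))))  →  p(p(c))   [R3 at 1.1]

p(p(c))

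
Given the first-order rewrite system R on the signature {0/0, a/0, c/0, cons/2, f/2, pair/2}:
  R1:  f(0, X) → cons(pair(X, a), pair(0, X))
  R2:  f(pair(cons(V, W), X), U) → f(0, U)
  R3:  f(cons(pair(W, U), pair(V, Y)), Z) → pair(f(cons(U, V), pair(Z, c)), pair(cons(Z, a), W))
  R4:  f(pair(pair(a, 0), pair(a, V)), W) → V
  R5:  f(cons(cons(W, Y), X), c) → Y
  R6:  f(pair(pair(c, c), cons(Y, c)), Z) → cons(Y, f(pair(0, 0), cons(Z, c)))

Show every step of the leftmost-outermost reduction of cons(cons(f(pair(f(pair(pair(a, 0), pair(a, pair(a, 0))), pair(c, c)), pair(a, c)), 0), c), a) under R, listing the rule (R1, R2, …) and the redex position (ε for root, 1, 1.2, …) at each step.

1. cons(cons(f(pair(f(pair(pair(a, 0), pair(a, pair(a, 0))), pair(c, c)), pair(a, c)), 0), c), a)  →  cons(cons(f(pair(pair(a, 0), pair(a, c)), 0), c), a)   [R4 at 1.1.1.1]
2. cons(cons(f(pair(pair(a, 0), pair(a, c)), 0), c), a)  →  cons(cons(c, c), a)   [R4 at 1.1]

cons(cons(c, c), a)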